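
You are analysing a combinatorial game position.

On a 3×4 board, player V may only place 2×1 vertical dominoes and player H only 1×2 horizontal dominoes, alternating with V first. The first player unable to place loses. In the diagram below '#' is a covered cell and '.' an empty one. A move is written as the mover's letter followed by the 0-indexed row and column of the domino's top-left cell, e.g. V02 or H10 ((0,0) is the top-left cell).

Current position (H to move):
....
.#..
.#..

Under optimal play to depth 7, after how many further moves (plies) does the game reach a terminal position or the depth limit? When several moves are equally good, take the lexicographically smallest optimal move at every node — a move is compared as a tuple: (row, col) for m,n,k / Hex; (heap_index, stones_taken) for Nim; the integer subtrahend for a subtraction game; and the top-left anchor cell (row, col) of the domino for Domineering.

ply 1, H at ..../.#../.#.. | H00=-1→##../.#../.#..; H01=-1→.##./.#../.#..; H02=-1→..##/.#../.#..; H12=+1→..../.###/.#..*; H22=-1→..../.#../.###
ply 2, V at ..../.###/.#.. | V00=-1→#.../####/.#..*; V10=-1→..../####/##..
ply 3, H at #.../####/.#.. | H01=+1→###./####/.#..*; H02=+1→#.##/####/.#..; H22=+1→#.../####/.###
ply 4: ###./####/.#.. is terminal -1 (V); from ..../.#../.#.. depth 7

PV length from [..../.#../.#..]: 3 plies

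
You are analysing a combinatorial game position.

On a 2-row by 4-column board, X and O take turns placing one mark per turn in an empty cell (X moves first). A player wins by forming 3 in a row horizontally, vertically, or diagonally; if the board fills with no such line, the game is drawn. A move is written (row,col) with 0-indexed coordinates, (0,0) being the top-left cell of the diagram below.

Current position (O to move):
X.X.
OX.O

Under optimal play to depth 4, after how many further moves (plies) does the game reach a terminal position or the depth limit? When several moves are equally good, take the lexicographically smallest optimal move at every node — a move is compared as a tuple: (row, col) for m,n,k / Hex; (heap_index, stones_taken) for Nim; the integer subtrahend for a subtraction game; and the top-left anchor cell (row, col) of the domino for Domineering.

p1 O@[X.X./OX.O]: (0,1)[XOX./OX.O]+0* (0,3)[X.XO/OX.O]-1 (1,2)[X.X./OXOO]-1
p2 X@[XOX./OX.O]: (0,3)[XOXX/OX.O]+0* (1,2)[XOX./OXXO]+0
p3 O@[XOXX/OX.O]: (1,2)[XOXX/OXOO]+0*
p4 X@[XOXX/OXOO] terminal +0; root [X.X./OX.O] d4

PV length from [X.X./OX.O]: 3 plies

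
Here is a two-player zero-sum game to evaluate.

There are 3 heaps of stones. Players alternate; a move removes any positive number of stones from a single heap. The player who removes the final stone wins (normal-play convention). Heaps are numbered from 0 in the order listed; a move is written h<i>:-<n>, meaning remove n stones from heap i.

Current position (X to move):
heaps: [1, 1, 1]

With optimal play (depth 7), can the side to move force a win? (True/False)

p1 X@[(1,1,1)]: h0:-1[(0,1,1)]+1* h1:-1[(1,0,1)]+1 h2:-1[(1,1,0)]+1
p2 O@[(0,1,1)]: h1:-1[(0,0,1)]-1* h2:-1[(0,1,0)]-1
p3 X@[(0,0,1)]: h2:-1[(0,0,0)]+1*
p4 O@[(0,0,0)] terminal -1; root [(1,1,1)] d7

X winning at [(1,1,1)]: True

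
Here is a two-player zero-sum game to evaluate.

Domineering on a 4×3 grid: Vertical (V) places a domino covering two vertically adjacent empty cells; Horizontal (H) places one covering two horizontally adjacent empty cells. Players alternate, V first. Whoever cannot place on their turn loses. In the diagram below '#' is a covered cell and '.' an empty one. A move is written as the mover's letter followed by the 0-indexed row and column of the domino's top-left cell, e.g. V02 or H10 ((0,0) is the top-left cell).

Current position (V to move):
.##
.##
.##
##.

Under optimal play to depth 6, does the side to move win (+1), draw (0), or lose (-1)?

value(.##/.##/.##/##., V) = +1

p1 V@[.##/.##/.##/##.]: V00[###/###/.##/##.]+1* V10[.##/###/###/##.]+1
p2 H@[###/###/.##/##.] terminal -1; root [.##/.##/.##/##.] d6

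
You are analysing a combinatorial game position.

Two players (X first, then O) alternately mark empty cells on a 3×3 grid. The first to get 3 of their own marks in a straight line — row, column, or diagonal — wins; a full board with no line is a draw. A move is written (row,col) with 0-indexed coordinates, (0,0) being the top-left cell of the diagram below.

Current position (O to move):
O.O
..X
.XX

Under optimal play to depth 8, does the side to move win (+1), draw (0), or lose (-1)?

ply 1, O at O.O/..X/.XX | (0,1)=+1→OOO/..X/.XX*; (1,0)=-1→O.O/O.X/.XX; (1,1)=-1→O.O/.OX/.XX; (2,0)=+1→O.O/..X/OXX
ply 2: OOO/..X/.XX is terminal -1 (X); from O.O/..X/.XX depth 8

value(O.O/..X/.XX, O) = +1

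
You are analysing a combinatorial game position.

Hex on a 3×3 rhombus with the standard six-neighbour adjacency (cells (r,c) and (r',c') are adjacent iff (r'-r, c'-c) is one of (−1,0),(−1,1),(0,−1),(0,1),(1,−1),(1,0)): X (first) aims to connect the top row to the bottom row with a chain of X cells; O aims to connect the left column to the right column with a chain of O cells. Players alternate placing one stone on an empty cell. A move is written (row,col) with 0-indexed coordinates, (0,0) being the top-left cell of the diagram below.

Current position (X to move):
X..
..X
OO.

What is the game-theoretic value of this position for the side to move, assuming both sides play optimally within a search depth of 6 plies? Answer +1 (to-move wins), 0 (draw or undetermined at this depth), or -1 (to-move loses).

value(X../..X/OO., X) = +1

ply 1, X at X../..X/OO. | (0,1)=-1→XX./..X/OO.; (0,2)=-1→X.X/..X/OO.; (1,0)=-1→X../X.X/OO.; (1,1)=-1→X../.XX/OO.; (2,2)=+1→X../..X/OOX*
ply 2, O at X../..X/OOX | (0,1)=-1→XO./..X/OOX*; (0,2)=-1→X.O/..X/OOX; (1,0)=-1→X../O.X/OOX; (1,1)=-1→X../.OX/OOX
ply 3, X at XO./..X/OOX | (0,2)=+1→XOX/..X/OOX*; (1,0)=+1→XO./X.X/OOX; (1,1)=+1→XO./.XX/OOX
ply 4: XOX/..X/OOX is terminal -1 (O); from X../..X/OO. depth 6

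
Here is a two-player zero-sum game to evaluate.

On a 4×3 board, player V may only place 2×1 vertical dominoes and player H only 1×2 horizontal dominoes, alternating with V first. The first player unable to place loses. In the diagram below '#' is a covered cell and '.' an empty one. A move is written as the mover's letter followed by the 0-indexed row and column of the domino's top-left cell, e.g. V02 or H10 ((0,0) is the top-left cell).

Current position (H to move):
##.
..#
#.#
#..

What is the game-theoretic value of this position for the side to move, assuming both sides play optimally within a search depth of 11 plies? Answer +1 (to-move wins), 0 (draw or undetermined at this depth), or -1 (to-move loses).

value(##./..#/#.#/#.., H) = -1

ply 1, H at ##./..#/#.#/#.. | H10=-1→##./###/#.#/#..*; H31=-1→##./..#/#.#/###
ply 2, V at ##./###/#.#/#.. | V21=+1→##./###/###/##.*
ply 3: ##./###/###/##. is terminal -1 (H); from ##./..#/#.#/#.. depth 11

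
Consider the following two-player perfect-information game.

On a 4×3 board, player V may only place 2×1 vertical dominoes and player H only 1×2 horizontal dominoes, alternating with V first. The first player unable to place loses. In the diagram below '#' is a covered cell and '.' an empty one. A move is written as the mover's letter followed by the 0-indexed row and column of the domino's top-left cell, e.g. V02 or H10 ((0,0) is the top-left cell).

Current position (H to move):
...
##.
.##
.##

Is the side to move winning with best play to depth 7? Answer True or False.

[.../##./.##/.##] H move#1: H00:-1/##./##./.##/.##*, H01:-1/.##/##./.##/.##
[##./##./.##/.##] V move#2: V02:+1/###/###/.##/.##*, V20:+1/##./##./###/###
[###/###/.##/.##] end (terminal -1, H#3); searched .../##./.##/.## to 7

H winning at [.../##./.##/.##]: False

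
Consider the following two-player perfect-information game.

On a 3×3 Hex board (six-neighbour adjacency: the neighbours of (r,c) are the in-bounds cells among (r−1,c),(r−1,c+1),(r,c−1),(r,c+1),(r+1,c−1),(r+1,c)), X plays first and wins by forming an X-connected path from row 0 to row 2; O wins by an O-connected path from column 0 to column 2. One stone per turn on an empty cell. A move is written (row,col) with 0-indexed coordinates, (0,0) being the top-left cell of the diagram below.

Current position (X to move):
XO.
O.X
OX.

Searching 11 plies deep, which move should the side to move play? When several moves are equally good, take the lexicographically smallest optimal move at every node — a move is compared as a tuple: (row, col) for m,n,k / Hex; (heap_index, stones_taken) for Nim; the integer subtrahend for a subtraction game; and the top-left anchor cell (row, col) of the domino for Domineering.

p1 X@[XO./O.X/OX.]: (0,2)[XOX/O.X/OX.]+1* (1,1)[XO./OXX/OX.]-1 (2,2)[XO./O.X/OXX]-1
p2 O@[XOX/O.X/OX.] terminal -1; root [XO./O.X/OX.] d11

X's best at [XO./O.X/OX.]: (0,2)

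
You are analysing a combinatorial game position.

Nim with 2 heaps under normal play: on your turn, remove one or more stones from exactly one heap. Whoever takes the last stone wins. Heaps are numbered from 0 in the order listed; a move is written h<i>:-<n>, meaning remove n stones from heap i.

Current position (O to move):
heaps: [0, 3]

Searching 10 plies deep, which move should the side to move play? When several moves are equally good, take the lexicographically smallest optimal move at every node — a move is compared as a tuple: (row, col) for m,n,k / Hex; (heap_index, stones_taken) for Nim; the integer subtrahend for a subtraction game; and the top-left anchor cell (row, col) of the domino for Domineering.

[(0,3)] O move#1: h1:-1:-1/(0,2), h1:-2:-1/(0,1), h1:-3:+1/(0,0)*
[(0,0)] end (terminal -1, X#2); searched (0,3) to 10

O's best at [(0,3)]: h1:-3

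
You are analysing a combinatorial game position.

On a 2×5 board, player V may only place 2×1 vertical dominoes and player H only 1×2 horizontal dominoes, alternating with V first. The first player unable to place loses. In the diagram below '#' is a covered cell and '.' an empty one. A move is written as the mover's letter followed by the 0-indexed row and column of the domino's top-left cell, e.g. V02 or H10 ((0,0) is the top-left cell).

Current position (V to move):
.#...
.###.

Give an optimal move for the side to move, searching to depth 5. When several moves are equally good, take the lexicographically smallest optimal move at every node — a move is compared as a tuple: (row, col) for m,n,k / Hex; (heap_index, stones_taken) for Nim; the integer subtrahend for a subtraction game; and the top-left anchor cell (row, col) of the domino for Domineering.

V's best at [.#.../.###.]: V04

p1 V@[.#.../.###.]: V00[##.../####.]-1 V04[.#..#/.####]+1*
p2 H@[.#..#/.####]: H02[.####/.####]-1*
p3 V@[.####/.####]: V00[#####/#####]+1*
p4 H@[#####/#####] terminal -1; root [.#.../.###.] d5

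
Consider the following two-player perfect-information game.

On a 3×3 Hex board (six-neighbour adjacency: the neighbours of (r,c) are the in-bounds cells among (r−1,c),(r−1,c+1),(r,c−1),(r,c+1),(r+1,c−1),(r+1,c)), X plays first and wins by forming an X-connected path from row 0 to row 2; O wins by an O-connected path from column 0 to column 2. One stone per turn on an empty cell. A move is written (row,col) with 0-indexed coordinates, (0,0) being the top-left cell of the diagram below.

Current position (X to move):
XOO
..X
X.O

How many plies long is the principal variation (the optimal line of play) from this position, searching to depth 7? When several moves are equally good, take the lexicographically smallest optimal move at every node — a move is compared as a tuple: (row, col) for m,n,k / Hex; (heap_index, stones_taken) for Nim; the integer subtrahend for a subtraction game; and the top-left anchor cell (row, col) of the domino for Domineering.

PV length from [XOO/..X/X.O]: 1 ply

[XOO/..X/X.O] X move#1: (1,0):+1/XOO/X.X/X.O*, (1,1):-1/XOO/.XX/X.O, (2,1):-1/XOO/..X/XXO
[XOO/X.X/X.O] end (terminal -1, O#2); searched XOO/..X/X.O to 7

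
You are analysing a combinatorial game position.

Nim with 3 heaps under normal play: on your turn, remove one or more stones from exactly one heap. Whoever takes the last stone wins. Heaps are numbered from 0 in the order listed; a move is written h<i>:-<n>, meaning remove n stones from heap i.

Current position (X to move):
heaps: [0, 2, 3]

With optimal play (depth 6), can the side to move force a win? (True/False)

X winning at [(0,2,3)]: True

ply 1, X at (0,2,3) | h1:-1=-1→(0,1,3); h1:-2=-1→(0,0,3); h2:-1=+1→(0,2,2)*; h2:-2=-1→(0,2,1); h2:-3=-1→(0,2,0)
ply 2, O at (0,2,2) | h1:-1=-1→(0,1,2)*; h1:-2=-1→(0,0,2); h2:-1=-1→(0,2,1); h2:-2=-1→(0,2,0)
ply 3, X at (0,1,2) | h1:-1=-1→(0,0,2); h2:-1=+1→(0,1,1)*; h2:-2=-1→(0,1,0)
ply 4, O at (0,1,1) | h1:-1=-1→(0,0,1)*; h2:-1=-1→(0,1,0)
ply 5, X at (0,0,1) | h2:-1=+1→(0,0,0)*
ply 6: (0,0,0) is terminal -1 (O); from (0,2,3) depth 6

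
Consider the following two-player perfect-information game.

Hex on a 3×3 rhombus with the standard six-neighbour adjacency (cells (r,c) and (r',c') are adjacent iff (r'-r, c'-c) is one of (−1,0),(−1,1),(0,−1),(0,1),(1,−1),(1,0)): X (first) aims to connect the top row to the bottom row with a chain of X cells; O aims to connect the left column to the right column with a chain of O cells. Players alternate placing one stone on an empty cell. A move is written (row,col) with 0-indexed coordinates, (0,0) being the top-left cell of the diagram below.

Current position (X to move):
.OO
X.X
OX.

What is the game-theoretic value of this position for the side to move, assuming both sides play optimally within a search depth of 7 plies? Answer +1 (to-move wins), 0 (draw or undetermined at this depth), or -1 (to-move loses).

value(.OO/X.X/OX., X) = -1

[.OO/X.X/OX.] X move#1: (0,0):-1/XOO/X.X/OX.*, (1,1):-1/.OO/XXX/OX., (2,2):-1/.OO/X.X/OXX
[XOO/X.X/OX.] O move#2: (1,1):+1/XOO/XOX/OX.*, (2,2):-1/XOO/X.X/OXO
[XOO/XOX/OX.] end (terminal -1, X#3); searched .OO/X.X/OX. to 7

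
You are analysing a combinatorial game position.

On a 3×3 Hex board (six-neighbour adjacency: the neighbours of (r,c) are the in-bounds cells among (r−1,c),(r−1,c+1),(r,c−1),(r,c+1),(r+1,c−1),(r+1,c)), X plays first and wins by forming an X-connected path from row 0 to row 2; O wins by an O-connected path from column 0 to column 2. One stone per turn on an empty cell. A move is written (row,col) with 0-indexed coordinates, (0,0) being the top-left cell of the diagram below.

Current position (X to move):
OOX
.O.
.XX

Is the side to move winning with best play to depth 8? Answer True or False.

X winning at [OOX/.O./.XX]: True

[OOX/.O./.XX] X move#1: (1,0):-1/OOX/XO./.XX, (1,2):+1/OOX/.OX/.XX*, (2,0):-1/OOX/.O./XXX
[OOX/.OX/.XX] end (terminal -1, O#2); searched OOX/.O./.XX to 8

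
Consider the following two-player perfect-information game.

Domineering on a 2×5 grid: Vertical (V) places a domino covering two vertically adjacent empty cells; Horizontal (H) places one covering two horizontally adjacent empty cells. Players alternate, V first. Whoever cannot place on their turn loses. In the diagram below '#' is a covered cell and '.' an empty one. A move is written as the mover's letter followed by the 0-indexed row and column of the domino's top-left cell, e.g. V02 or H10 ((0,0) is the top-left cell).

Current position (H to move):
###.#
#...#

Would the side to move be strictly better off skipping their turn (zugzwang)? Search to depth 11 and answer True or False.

zugzwang(###.#/#...#, H) = False

p1 H@[###.#/#...#]: H11[###.#/###.#]-1 H12[###.#/#.###]+1*
p2 V@[###.#/#.###] terminal -1; root [###.#/#...#] d11
suppose H passes — search the same position with V to move:
pass> p1 V@[###.#/#...#]: V03[#####/#..##]-1*
pass> p2 H@[#####/#..##]: H11[#####/#####]+1*
pass> p3 V@[#####/#####] terminal -1; root [###.#/#...#] d11
for H: play +1, pass +1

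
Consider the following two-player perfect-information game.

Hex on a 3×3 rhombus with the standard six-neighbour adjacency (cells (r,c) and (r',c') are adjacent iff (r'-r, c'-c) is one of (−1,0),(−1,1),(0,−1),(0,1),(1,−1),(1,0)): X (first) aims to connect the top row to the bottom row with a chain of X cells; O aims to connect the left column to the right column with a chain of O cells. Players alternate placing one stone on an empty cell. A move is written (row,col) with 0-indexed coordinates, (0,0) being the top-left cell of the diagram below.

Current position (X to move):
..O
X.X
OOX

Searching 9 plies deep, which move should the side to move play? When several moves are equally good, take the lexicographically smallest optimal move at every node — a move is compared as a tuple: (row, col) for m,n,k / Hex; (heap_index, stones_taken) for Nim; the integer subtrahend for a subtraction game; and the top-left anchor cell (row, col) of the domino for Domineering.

p1 X@[..O/X.X/OOX]: (0,0)[X.O/X.X/OOX]-1 (0,1)[.XO/X.X/OOX]-1 (1,1)[..O/XXX/OOX]+1*
p2 O@[..O/XXX/OOX]: (0,0)[O.O/XXX/OOX]-1* (0,1)[.OO/XXX/OOX]-1
p3 X@[O.O/XXX/OOX]: (0,1)[OXO/XXX/OOX]+1*
p4 O@[OXO/XXX/OOX] terminal -1; root [..O/X.X/OOX] d9

X's best at [..O/X.X/OOX]: (1,1)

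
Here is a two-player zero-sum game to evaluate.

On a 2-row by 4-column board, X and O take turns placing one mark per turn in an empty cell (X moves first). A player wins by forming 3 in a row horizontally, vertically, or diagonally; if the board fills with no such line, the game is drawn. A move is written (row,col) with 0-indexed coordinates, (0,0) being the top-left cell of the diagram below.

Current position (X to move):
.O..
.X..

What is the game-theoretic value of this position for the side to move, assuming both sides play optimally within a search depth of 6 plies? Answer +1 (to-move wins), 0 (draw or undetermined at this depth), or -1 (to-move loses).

[.O../.X..] X move#1: (0,0):+0/XO../.X.., (0,2):+0/.OX./.X.., (0,3):+0/.O.X/.X.., (1,0):+0/.O../XX.., (1,2):+1/.O../.XX.*, (1,3):+0/.O../.X.X
[.O../.XX.] O move#2: (0,0):-1/OO../.XX.*, (0,2):-1/.OO./.XX., (0,3):-1/.O.O/.XX., (1,0):-1/.O../OXX., (1,3):-1/.O../.XXO
[OO../.XX.] X move#3: (0,2):+1/OOX./.XX.*, (0,3):-1/OO.X/.XX., (1,0):+1/OO../XXX., (1,3):+1/OO../.XXX
[OOX./.XX.] O move#4: (0,3):-1/OOXO/.XX.*, (1,0):-1/OOX./OXX., (1,3):-1/OOX./.XXO
[OOXO/.XX.] X move#5: (1,0):+1/OOXO/XXX.*, (1,3):+1/OOXO/.XXX
[OOXO/XXX.] end (terminal -1, O#6); searched .O../.X.. to 6

value(.O../.X.., X) = +1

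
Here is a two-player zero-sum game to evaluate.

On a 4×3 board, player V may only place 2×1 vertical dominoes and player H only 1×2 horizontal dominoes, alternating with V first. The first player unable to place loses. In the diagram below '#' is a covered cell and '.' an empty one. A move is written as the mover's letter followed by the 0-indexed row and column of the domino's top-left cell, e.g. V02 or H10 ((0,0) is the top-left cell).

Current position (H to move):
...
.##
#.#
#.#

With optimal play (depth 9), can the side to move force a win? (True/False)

H winning at [.../.##/#.#/#.#]: False

p1 H@[.../.##/#.#/#.#]: H00[##./.##/#.#/#.#]-1* H01[.##/.##/#.#/#.#]-1
p2 V@[##./.##/#.#/#.#]: V21[##./.##/###/###]+1*
p3 H@[##./.##/###/###] terminal -1; root [.../.##/#.#/#.#] d9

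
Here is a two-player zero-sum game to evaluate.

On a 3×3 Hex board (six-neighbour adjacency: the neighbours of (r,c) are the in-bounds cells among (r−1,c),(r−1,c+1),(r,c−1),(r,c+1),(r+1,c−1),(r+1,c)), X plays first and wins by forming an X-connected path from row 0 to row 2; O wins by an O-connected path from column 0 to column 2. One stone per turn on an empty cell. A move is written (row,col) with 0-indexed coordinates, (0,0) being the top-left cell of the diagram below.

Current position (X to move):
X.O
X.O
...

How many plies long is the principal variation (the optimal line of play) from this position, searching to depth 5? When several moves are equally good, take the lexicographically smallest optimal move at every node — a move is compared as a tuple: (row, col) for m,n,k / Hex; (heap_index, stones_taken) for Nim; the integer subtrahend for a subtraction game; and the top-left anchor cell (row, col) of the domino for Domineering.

p1 X@[X.O/X.O/...]: (0,1)[XXO/X.O/...]-1 (1,1)[X.O/XXO/...]+1* (2,0)[X.O/X.O/X..]+1 (2,1)[X.O/X.O/.X.]+1 (2,2)[X.O/X.O/..X]-1
p2 O@[X.O/XXO/...]: (0,1)[XOO/XXO/...]-1* (2,0)[X.O/XXO/O..]-1 (2,1)[X.O/XXO/.O.]-1 (2,2)[X.O/XXO/..O]-1
p3 X@[XOO/XXO/...]: (2,0)[XOO/XXO/X..]+1* (2,1)[XOO/XXO/.X.]+1 (2,2)[XOO/XXO/..X]+1
p4 O@[XOO/XXO/X..] terminal -1; root [X.O/X.O/...] d5

PV length from [X.O/X.O/...]: 3 plies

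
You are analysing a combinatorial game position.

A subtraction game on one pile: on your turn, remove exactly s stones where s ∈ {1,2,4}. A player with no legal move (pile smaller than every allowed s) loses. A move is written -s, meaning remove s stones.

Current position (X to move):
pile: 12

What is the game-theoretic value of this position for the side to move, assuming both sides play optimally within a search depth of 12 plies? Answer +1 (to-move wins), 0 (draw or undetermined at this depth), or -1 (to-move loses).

value(12, X) = -1

p1 X@[12]: -1[11]-1* -2[10]-1 -4[8]-1
p2 O@[11]: -1[10]-1 -2[9]+1* -4[7]-1
p3 X@[9]: -1[8]-1* -2[7]-1 -4[5]-1
p4 O@[8]: -1[7]-1 -2[6]+1* -4[4]-1
p5 X@[6]: -1[5]-1* -2[4]-1 -4[2]-1
p6 O@[5]: -1[4]-1 -2[3]+1* -4[1]-1
p7 X@[3]: -1[2]-1* -2[1]-1
p8 O@[2]: -1[1]-1 -2[0]+1*
p9 X@[0] terminal -1; root [12] d12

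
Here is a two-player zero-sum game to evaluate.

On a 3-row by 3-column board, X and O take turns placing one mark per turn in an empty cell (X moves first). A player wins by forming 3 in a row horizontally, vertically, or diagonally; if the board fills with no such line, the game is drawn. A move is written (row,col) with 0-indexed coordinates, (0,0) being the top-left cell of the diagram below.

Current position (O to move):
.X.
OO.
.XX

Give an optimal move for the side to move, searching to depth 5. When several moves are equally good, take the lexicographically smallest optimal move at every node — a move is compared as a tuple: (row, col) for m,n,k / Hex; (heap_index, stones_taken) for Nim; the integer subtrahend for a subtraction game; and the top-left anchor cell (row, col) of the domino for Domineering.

O's best at [.X./OO./.XX]: (1,2)

[.X./OO./.XX] O move#1: (0,0):-1/OX./OO./.XX, (0,2):-1/.XO/OO./.XX, (1,2):+1/.X./OOO/.XX*, (2,0):+1/.X./OO./OXX
[.X./OOO/.XX] end (terminal -1, X#2); searched .X./OO./.XX to 5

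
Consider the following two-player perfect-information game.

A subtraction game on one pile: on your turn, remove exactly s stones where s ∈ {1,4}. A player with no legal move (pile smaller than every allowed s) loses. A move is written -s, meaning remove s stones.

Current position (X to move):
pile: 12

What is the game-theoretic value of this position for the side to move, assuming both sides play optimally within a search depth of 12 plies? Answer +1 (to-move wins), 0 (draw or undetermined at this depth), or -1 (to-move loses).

ply 1, X at 12 | -1=-1→11*; -4=-1→8
ply 2, O at 11 | -1=+1→10*; -4=+1→7
ply 3, X at 10 | -1=-1→9*; -4=-1→6
ply 4, O at 9 | -1=-1→8; -4=+1→5*
ply 5, X at 5 | -1=-1→4*; -4=-1→1
ply 6, O at 4 | -1=-1→3; -4=+1→0*
ply 7: 0 is terminal -1 (X); from 12 depth 12

value(12, X) = -1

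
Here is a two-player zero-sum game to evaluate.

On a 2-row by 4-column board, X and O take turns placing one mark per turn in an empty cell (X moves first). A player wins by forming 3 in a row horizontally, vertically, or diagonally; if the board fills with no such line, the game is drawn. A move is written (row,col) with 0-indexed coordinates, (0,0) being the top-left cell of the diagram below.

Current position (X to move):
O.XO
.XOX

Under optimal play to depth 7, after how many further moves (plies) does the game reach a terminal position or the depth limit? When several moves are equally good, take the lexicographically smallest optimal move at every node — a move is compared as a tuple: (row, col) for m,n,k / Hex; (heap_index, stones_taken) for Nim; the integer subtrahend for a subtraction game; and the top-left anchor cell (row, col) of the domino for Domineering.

[O.XO/.XOX] X move#1: (0,1):+0/OXXO/.XOX*, (1,0):+0/O.XO/XXOX
[OXXO/.XOX] O move#2: (1,0):+0/OXXO/OXOX*
[OXXO/OXOX] end (terminal +0, X#3); searched O.XO/.XOX to 7

PV length from [O.XO/.XOX]: 2 plies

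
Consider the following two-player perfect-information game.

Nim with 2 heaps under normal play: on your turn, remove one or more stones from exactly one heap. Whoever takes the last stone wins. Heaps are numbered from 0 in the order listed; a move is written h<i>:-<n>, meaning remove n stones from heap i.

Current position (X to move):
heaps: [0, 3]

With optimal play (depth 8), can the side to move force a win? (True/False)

X winning at [(0,3)]: True

ply 1, X at (0,3) | h1:-1=-1→(0,2); h1:-2=-1→(0,1); h1:-3=+1→(0,0)*
ply 2: (0,0) is terminal -1 (O); from (0,3) depth 8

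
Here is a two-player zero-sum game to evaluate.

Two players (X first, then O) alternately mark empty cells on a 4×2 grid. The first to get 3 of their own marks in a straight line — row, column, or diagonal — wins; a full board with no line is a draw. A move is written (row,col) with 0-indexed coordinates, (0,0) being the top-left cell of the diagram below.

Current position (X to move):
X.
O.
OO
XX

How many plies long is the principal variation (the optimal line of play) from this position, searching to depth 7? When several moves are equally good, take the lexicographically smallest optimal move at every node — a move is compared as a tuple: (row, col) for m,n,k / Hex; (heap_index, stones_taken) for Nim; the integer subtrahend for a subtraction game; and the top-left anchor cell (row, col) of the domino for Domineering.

p1 X@[X./O./OO/XX]: (0,1)[XX/O./OO/XX]+0* (1,1)[X./OX/OO/XX]+0
p2 O@[XX/O./OO/XX]: (1,1)[XX/OO/OO/XX]+0*
p3 X@[XX/OO/OO/XX] terminal +0; root [X./O./OO/XX] d7

PV length from [X./O./OO/XX]: 2 plies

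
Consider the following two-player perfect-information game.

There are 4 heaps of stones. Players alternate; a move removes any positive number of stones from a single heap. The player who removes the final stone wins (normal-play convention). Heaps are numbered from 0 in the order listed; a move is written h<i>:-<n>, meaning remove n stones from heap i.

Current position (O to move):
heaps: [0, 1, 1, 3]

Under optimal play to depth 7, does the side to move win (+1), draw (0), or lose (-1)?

value((0,1,1,3), O) = +1

p1 O@[(0,1,1,3)]: h1:-1[(0,0,1,3)]-1 h2:-1[(0,1,0,3)]-1 h3:-1[(0,1,1,2)]-1 h3:-2[(0,1,1,1)]-1 h3:-3[(0,1,1,0)]+1*
p2 X@[(0,1,1,0)]: h1:-1[(0,0,1,0)]-1* h2:-1[(0,1,0,0)]-1
p3 O@[(0,0,1,0)]: h2:-1[(0,0,0,0)]+1*
p4 X@[(0,0,0,0)] terminal -1; root [(0,1,1,3)] d7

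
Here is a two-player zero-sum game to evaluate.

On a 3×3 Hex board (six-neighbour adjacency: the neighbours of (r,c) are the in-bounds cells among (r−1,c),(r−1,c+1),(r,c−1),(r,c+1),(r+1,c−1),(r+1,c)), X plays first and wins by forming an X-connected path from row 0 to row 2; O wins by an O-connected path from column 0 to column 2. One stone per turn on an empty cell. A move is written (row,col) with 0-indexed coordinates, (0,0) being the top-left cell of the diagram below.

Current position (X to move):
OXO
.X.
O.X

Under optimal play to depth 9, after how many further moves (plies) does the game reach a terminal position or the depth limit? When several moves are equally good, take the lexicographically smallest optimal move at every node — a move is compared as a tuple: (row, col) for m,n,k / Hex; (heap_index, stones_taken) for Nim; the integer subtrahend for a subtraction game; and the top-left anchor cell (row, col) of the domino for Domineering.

ply 1, X at OXO/.X./O.X | (1,0)=+1→OXO/XX./O.X*; (1,2)=+1→OXO/.XX/O.X; (2,1)=+1→OXO/.X./OXX
ply 2, O at OXO/XX./O.X | (1,2)=-1→OXO/XXO/O.X*; (2,1)=-1→OXO/XX./OOX
ply 3, X at OXO/XXO/O.X | (2,1)=+1→OXO/XXO/OXX*
ply 4: OXO/XXO/OXX is terminal -1 (O); from OXO/.X./O.X depth 9

PV length from [OXO/.X./O.X]: 3 plies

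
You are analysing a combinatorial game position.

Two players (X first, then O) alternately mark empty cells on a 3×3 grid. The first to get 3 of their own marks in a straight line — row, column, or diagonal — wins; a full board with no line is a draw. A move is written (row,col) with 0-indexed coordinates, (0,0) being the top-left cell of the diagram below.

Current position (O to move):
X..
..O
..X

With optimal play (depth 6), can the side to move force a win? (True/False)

ply 1, O at X../..O/..X | (0,1)=-1→XO./..O/..X; (0,2)=-1→X.O/..O/..X; (1,0)=-1→X../O.O/..X; (1,1)=+0→X../.OO/..X*; (2,0)=-1→X../..O/O.X; (2,1)=-1→X../..O/.OX
ply 2, X at X../.OO/..X | (0,1)=-1→XX./.OO/..X; (0,2)=-1→X.X/.OO/..X; (1,0)=+0→X../XOO/..X*; (2,0)=-1→X../.OO/X.X; (2,1)=-1→X../.OO/.XX
ply 3, O at X../XOO/..X | (0,1)=-1→XO./XOO/..X; (0,2)=-1→X.O/XOO/..X; (2,0)=+0→X../XOO/O.X*; (2,1)=-1→X../XOO/.OX
ply 4, X at X../XOO/O.X | (0,1)=-1→XX./XOO/O.X; (0,2)=+0→X.X/XOO/O.X*; (2,1)=-1→X../XOO/OXX
ply 5, O at X.X/XOO/O.X | (0,1)=+0→XOX/XOO/O.X*; (2,1)=-1→X.X/XOO/OOX
ply 6, X at XOX/XOO/O.X | (2,1)=+0→XOX/XOO/OXX*
ply 7: XOX/XOO/OXX is terminal +0 (O); from X../..O/..X depth 6

O winning at [X../..O/..X]: False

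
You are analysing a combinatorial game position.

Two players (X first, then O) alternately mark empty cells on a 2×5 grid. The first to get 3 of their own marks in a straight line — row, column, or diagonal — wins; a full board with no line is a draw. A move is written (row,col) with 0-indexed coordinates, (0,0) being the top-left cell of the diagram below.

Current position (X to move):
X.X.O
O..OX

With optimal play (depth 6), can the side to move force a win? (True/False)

[X.X.O/O..OX] X move#1: (0,1):+1/XXX.O/O..OX*, (0,3):+0/X.XXO/O..OX, (1,1):+0/X.X.O/OX.OX, (1,2):+0/X.X.O/O.XOX
[XXX.O/O..OX] end (terminal -1, O#2); searched X.X.O/O..OX to 6

X winning at [X.X.O/O..OX]: True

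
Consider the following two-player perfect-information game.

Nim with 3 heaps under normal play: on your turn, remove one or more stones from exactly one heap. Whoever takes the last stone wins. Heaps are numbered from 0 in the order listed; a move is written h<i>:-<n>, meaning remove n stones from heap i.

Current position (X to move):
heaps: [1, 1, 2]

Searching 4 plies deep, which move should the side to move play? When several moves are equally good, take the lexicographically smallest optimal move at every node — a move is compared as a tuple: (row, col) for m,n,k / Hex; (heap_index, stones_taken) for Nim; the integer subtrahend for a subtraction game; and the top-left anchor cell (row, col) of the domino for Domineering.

ply 1, X at (1,1,2) | h0:-1=-1→(0,1,2); h1:-1=-1→(1,0,2); h2:-1=-1→(1,1,1); h2:-2=+1→(1,1,0)*
ply 2, O at (1,1,0) | h0:-1=-1→(0,1,0)*; h1:-1=-1→(1,0,0)
ply 3, X at (0,1,0) | h1:-1=+1→(0,0,0)*
ply 4: (0,0,0) is terminal -1 (O); from (1,1,2) depth 4

X's best at [(1,1,2)]: h2:-2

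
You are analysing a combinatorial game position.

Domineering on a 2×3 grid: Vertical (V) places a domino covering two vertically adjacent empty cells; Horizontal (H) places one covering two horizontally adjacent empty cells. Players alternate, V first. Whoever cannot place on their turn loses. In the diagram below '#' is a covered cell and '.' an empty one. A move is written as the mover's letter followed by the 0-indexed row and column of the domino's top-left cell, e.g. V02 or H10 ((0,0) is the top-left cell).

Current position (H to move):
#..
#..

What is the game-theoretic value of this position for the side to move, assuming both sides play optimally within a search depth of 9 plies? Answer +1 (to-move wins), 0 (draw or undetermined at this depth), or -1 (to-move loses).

ply 1, H at #../#.. | H01=+1→###/#..*; H11=+1→#../###
ply 2: ###/#.. is terminal -1 (V); from #../#.. depth 9

value(#../#.., H) = +1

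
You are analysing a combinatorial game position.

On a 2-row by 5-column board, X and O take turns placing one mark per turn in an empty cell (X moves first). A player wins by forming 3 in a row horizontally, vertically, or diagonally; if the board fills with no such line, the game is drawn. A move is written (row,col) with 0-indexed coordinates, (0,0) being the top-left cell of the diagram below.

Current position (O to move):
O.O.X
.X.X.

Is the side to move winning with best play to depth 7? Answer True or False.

ply 1, O at O.O.X/.X.X. | (0,1)=+1→OOO.X/.X.X.*; (0,3)=-1→O.OOX/.X.X.; (1,0)=-1→O.O.X/OX.X.; (1,2)=+0→O.O.X/.XOX.; (1,4)=-1→O.O.X/.X.XO
ply 2: OOO.X/.X.X. is terminal -1 (X); from O.O.X/.X.X. depth 7

O winning at [O.O.X/.X.X.]: True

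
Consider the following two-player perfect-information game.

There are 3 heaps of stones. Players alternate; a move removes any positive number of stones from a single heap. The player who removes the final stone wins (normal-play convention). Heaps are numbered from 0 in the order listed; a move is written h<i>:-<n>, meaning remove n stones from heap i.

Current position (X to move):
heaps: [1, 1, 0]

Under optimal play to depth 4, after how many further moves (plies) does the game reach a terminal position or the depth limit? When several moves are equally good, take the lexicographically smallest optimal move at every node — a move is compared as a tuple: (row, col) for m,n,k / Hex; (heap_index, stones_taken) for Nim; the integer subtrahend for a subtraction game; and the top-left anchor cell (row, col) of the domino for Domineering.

PV length from [(1,1,0)]: 2 plies

ply 1, X at (1,1,0) | h0:-1=-1→(0,1,0)*; h1:-1=-1→(1,0,0)
ply 2, O at (0,1,0) | h1:-1=+1→(0,0,0)*
ply 3: (0,0,0) is terminal -1 (X); from (1,1,0) depth 4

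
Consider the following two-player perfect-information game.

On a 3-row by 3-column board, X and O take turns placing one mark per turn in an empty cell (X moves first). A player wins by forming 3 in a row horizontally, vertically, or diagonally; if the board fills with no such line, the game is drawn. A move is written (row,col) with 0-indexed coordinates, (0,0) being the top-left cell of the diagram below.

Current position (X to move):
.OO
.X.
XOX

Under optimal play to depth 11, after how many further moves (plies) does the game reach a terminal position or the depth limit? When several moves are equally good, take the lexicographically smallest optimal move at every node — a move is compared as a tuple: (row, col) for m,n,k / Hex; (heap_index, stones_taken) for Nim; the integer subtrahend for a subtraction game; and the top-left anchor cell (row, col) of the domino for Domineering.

PV length from [.OO/.X./XOX]: 1 ply

[.OO/.X./XOX] X move#1: (0,0):+1/XOO/.X./XOX*, (1,0):-1/.OO/XX./XOX, (1,2):-1/.OO/.XX/XOX
[XOO/.X./XOX] end (terminal -1, O#2); searched .OO/.X./XOX to 11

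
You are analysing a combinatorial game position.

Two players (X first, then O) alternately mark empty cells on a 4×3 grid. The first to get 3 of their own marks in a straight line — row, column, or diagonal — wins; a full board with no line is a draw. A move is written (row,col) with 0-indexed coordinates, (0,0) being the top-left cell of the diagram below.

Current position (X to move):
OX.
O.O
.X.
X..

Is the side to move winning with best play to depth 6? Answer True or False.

X winning at [OX./O.O/.X./X..]: True

p1 X@[OX./O.O/.X./X..]: (0,2)[OXX/O.O/.X./X..]-1 (1,1)[OX./OXO/.X./X..]+1* (2,0)[OX./O.O/XX./X..]-1 (2,2)[OX./O.O/.XX/X..]-1 (3,1)[OX./O.O/.X./XX.]-1 (3,2)[OX./O.O/.X./X.X]-1
p2 O@[OX./OXO/.X./X..] terminal -1; root [OX./O.O/.X./X..] d6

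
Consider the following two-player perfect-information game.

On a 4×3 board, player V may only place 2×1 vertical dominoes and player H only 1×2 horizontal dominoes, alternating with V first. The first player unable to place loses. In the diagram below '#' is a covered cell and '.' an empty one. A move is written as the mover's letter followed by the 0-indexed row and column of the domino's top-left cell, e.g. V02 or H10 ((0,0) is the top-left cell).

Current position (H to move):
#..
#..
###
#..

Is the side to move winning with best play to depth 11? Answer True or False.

ply 1, H at #../#../###/#.. | H01=+1→###/#../###/#..*; H11=+1→#../###/###/#..; H31=-1→#../#../###/###
ply 2: ###/#../###/#.. is terminal -1 (V); from #../#../###/#.. depth 11

H winning at [#../#../###/#..]: True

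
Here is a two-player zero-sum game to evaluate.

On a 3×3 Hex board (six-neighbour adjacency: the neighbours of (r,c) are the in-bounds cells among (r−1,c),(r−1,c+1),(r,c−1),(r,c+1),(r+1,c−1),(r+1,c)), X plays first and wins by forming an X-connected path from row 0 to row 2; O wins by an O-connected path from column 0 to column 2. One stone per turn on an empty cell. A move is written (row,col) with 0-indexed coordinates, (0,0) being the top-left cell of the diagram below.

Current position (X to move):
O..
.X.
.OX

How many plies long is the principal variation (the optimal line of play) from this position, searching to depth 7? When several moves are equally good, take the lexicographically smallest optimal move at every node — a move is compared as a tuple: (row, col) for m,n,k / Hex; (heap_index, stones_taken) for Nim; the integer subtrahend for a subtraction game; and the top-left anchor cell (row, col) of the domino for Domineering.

PV length from [O../.X./.OX]: 5 plies

p1 X@[O../.X./.OX]: (0,1)[OX./.X./.OX]+1* (0,2)[O.X/.X./.OX]+1 (1,0)[O../XX./.OX]+1 (1,2)[O../.XX/.OX]+1 (2,0)[O../.X./XOX]+1
p2 O@[OX./.X./.OX]: (0,2)[OXO/.X./.OX]-1* (1,0)[OX./OX./.OX]-1 (1,2)[OX./.XO/.OX]-1 (2,0)[OX./.X./OOX]-1
p3 X@[OXO/.X./.OX]: (1,0)[OXO/XX./.OX]+1* (1,2)[OXO/.XX/.OX]+1 (2,0)[OXO/.X./XOX]+1
p4 O@[OXO/XX./.OX]: (1,2)[OXO/XXO/.OX]-1* (2,0)[OXO/XX./OOX]-1
p5 X@[OXO/XXO/.OX]: (2,0)[OXO/XXO/XOX]+1*
p6 O@[OXO/XXO/XOX] terminal -1; root [O../.X./.OX] d7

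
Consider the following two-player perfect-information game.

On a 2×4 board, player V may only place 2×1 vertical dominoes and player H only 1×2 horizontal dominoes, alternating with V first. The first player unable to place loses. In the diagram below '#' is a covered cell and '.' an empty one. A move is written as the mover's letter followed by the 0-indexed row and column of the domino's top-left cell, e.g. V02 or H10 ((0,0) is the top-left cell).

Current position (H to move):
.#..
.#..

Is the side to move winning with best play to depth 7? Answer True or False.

H winning at [.#../.#..]: True

ply 1, H at .#../.#.. | H02=+1→.###/.#..*; H12=+1→.#../.###
ply 2, V at .###/.#.. | V00=-1→####/##..*
ply 3, H at ####/##.. | H12=+1→####/####*
ply 4: ####/#### is terminal -1 (V); from .#../.#.. depth 7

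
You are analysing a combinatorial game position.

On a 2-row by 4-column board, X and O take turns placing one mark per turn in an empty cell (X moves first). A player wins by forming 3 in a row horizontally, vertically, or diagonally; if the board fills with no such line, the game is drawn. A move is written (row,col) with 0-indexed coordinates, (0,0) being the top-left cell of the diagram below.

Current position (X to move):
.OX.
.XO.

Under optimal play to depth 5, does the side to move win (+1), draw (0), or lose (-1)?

ply 1, X at .OX./.XO. | (0,0)=+0→XOX./.XO.*; (0,3)=+0→.OXX/.XO.; (1,0)=+0→.OX./XXO.; (1,3)=+0→.OX./.XOX
ply 2, O at XOX./.XO. | (0,3)=+0→XOXO/.XO.*; (1,0)=+0→XOX./OXO.; (1,3)=+0→XOX./.XOO
ply 3, X at XOXO/.XO. | (1,0)=+0→XOXO/XXO.*; (1,3)=+0→XOXO/.XOX
ply 4, O at XOXO/XXO. | (1,3)=+0→XOXO/XXOO*
ply 5: XOXO/XXOO is terminal +0 (X); from .OX./.XO. depth 5

value(.OX./.XO., X) = 0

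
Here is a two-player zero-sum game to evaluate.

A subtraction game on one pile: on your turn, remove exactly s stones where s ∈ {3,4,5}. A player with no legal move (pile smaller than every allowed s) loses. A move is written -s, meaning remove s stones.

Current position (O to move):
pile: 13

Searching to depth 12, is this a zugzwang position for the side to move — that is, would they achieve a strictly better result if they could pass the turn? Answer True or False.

ply 1, O at 13 | -3=+1→10*; -4=+1→9; -5=+1→8
ply 2, X at 10 | -3=-1→7*; -4=-1→6; -5=-1→5
ply 3, O at 7 | -3=-1→4; -4=-1→3; -5=+1→2*
ply 4: 2 is terminal -1 (X); from 13 depth 12
pass branch (X moves first from the same position):
  | ply 1, X at 13 | -3=+1→10*; -4=+1→9; -5=+1→8
  | ply 2, O at 10 | -3=-1→7*; -4=-1→6; -5=-1→5
  | ply 3, X at 7 | -3=-1→4; -4=-1→3; -5=+1→2*
  | ply 4: 2 is terminal -1 (O); from 13 depth 12
O moving scores +1; O passing scores -1

zugzwang(13, O) = False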